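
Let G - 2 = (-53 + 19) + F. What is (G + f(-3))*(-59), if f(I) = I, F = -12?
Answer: 2773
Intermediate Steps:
G = -44 (G = 2 + ((-53 + 19) - 12) = 2 + (-34 - 12) = 2 - 46 = -44)
(G + f(-3))*(-59) = (-44 - 3)*(-59) = -47*(-59) = 2773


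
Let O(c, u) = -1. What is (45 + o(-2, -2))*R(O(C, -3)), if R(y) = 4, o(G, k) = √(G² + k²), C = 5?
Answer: 180 + 8*√2 ≈ 191.31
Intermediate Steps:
(45 + o(-2, -2))*R(O(C, -3)) = (45 + √((-2)² + (-2)²))*4 = (45 + √(4 + 4))*4 = (45 + √8)*4 = (45 + 2*√2)*4 = 180 + 8*√2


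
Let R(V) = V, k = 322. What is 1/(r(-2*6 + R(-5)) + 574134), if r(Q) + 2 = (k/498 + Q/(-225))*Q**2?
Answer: 18675/10725812554 ≈ 1.7411e-6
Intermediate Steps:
r(Q) = -2 + Q**2*(161/249 - Q/225) (r(Q) = -2 + (322/498 + Q/(-225))*Q**2 = -2 + (322*(1/498) + Q*(-1/225))*Q**2 = -2 + (161/249 - Q/225)*Q**2 = -2 + Q**2*(161/249 - Q/225))
1/(r(-2*6 + R(-5)) + 574134) = 1/((-2 - (-2*6 - 5)**3/225 + 161*(-2*6 - 5)**2/249) + 574134) = 1/((-2 - (-12 - 5)**3/225 + 161*(-12 - 5)**2/249) + 574134) = 1/((-2 - 1/225*(-17)**3 + (161/249)*(-17)**2) + 574134) = 1/((-2 - 1/225*(-4913) + (161/249)*289) + 574134) = 1/((-2 + 4913/225 + 46529/249) + 574134) = 1/(3860104/18675 + 574134) = 1/(10725812554/18675) = 18675/10725812554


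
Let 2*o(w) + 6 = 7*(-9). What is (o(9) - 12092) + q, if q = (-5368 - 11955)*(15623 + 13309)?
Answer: -1002402325/2 ≈ -5.0120e+8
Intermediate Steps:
o(w) = -69/2 (o(w) = -3 + (7*(-9))/2 = -3 + (½)*(-63) = -3 - 63/2 = -69/2)
q = -501189036 (q = -17323*28932 = -501189036)
(o(9) - 12092) + q = (-69/2 - 12092) - 501189036 = -24253/2 - 501189036 = -1002402325/2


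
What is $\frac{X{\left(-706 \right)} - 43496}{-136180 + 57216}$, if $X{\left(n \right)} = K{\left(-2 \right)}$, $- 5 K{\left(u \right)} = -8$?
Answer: $\frac{54368}{98705} \approx 0.55081$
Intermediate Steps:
$K{\left(u \right)} = \frac{8}{5}$ ($K{\left(u \right)} = \left(- \frac{1}{5}\right) \left(-8\right) = \frac{8}{5}$)
$X{\left(n \right)} = \frac{8}{5}$
$\frac{X{\left(-706 \right)} - 43496}{-136180 + 57216} = \frac{\frac{8}{5} - 43496}{-136180 + 57216} = - \frac{217472}{5 \left(-78964\right)} = \left(- \frac{217472}{5}\right) \left(- \frac{1}{78964}\right) = \frac{54368}{98705}$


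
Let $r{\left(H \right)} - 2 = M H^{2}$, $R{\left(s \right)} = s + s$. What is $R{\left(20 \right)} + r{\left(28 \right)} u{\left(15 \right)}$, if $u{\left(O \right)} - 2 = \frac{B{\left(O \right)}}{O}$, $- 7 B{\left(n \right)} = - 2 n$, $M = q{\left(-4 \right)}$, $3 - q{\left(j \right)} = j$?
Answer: $\frac{88120}{7} \approx 12589.0$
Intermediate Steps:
$q{\left(j \right)} = 3 - j$
$M = 7$ ($M = 3 - -4 = 3 + 4 = 7$)
$R{\left(s \right)} = 2 s$
$B{\left(n \right)} = \frac{2 n}{7}$ ($B{\left(n \right)} = - \frac{\left(-2\right) n}{7} = \frac{2 n}{7}$)
$r{\left(H \right)} = 2 + 7 H^{2}$
$u{\left(O \right)} = \frac{16}{7}$ ($u{\left(O \right)} = 2 + \frac{\frac{2}{7} O}{O} = 2 + \frac{2}{7} = \frac{16}{7}$)
$R{\left(20 \right)} + r{\left(28 \right)} u{\left(15 \right)} = 2 \cdot 20 + \left(2 + 7 \cdot 28^{2}\right) \frac{16}{7} = 40 + \left(2 + 7 \cdot 784\right) \frac{16}{7} = 40 + \left(2 + 5488\right) \frac{16}{7} = 40 + 5490 \cdot \frac{16}{7} = 40 + \frac{87840}{7} = \frac{88120}{7}$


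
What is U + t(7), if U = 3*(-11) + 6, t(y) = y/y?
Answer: -26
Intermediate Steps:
t(y) = 1
U = -27 (U = -33 + 6 = -27)
U + t(7) = -27 + 1 = -26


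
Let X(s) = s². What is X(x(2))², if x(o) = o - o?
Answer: 0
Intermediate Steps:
x(o) = 0
X(x(2))² = (0²)² = 0² = 0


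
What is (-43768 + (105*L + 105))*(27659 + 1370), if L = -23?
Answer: -1337598262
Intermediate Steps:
(-43768 + (105*L + 105))*(27659 + 1370) = (-43768 + (105*(-23) + 105))*(27659 + 1370) = (-43768 + (-2415 + 105))*29029 = (-43768 - 2310)*29029 = -46078*29029 = -1337598262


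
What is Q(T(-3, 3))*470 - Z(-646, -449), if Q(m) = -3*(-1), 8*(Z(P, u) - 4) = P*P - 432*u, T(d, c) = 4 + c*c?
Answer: -150009/2 ≈ -75005.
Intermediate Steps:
T(d, c) = 4 + c²
Z(P, u) = 4 - 54*u + P²/8 (Z(P, u) = 4 + (P*P - 432*u)/8 = 4 + (P² - 432*u)/8 = 4 + (-54*u + P²/8) = 4 - 54*u + P²/8)
Q(m) = 3
Q(T(-3, 3))*470 - Z(-646, -449) = 3*470 - (4 - 54*(-449) + (⅛)*(-646)²) = 1410 - (4 + 24246 + (⅛)*417316) = 1410 - (4 + 24246 + 104329/2) = 1410 - 1*152829/2 = 1410 - 152829/2 = -150009/2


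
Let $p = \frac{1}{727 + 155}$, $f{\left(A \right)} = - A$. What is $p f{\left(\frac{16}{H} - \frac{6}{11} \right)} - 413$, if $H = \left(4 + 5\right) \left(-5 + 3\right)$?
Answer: $- \frac{18031096}{43659} \approx -413.0$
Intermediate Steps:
$H = -18$ ($H = 9 \left(-2\right) = -18$)
$p = \frac{1}{882} \approx 0.0011338$
$p f{\left(\frac{16}{H} - \frac{6}{11} \right)} - 413 = \frac{\left(-1\right) \left(\frac{16}{-18} - \frac{6}{11}\right)}{882} - 413 = \frac{\left(-1\right) \left(16 \left(- \frac{1}{18}\right) - \frac{6}{11}\right)}{882} - 413 = \frac{\left(-1\right) \left(- \frac{8}{9} - \frac{6}{11}\right)}{882} - 413 = \frac{\left(-1\right) \left(- \frac{142}{99}\right)}{882} - 413 = \frac{1}{882} \cdot \frac{142}{99} - 413 = \frac{71}{43659} - 413 = - \frac{18031096}{43659}$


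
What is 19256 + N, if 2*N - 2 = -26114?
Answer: 6200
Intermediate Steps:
N = -13056 (N = 1 + (½)*(-26114) = 1 - 13057 = -13056)
19256 + N = 19256 - 13056 = 6200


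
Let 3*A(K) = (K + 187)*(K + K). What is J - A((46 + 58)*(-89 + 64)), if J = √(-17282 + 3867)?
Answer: -12547600/3 + I*√13415 ≈ -4.1825e+6 + 115.82*I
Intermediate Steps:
A(K) = 2*K*(187 + K)/3 (A(K) = ((K + 187)*(K + K))/3 = ((187 + K)*(2*K))/3 = (2*K*(187 + K))/3 = 2*K*(187 + K)/3)
J = I*√13415 (J = √(-13415) = I*√13415 ≈ 115.82*I)
J - A((46 + 58)*(-89 + 64)) = I*√13415 - 2*(46 + 58)*(-89 + 64)*(187 + (46 + 58)*(-89 + 64))/3 = I*√13415 - 2*104*(-25)*(187 + 104*(-25))/3 = I*√13415 - 2*(-2600)*(187 - 2600)/3 = I*√13415 - 2*(-2600)*(-2413)/3 = I*√13415 - 1*12547600/3 = I*√13415 - 12547600/3 = -12547600/3 + I*√13415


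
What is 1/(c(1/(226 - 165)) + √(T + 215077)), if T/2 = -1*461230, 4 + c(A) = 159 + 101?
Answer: 256/772919 - I*√707383/772919 ≈ 0.00033121 - 0.0010882*I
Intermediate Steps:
c(A) = 256 (c(A) = -4 + (159 + 101) = -4 + 260 = 256)
T = -922460 (T = 2*(-1*461230) = 2*(-461230) = -922460)
1/(c(1/(226 - 165)) + √(T + 215077)) = 1/(256 + √(-922460 + 215077)) = 1/(256 + √(-707383)) = 1/(256 + I*√707383)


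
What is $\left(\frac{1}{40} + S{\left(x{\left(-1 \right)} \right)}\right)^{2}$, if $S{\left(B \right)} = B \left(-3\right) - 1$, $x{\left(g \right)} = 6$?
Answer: $\frac{576081}{1600} \approx 360.05$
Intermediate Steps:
$S{\left(B \right)} = -1 - 3 B$ ($S{\left(B \right)} = - 3 B - 1 = -1 - 3 B$)
$\left(\frac{1}{40} + S{\left(x{\left(-1 \right)} \right)}\right)^{2} = \left(\frac{1}{40} - 19\right)^{2} = \left(- \frac{759}{40}\right)^{2} = \frac{576081}{1600}$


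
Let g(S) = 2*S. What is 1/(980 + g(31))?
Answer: 1/1042 ≈ 0.00095969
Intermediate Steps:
1/(980 + g(31)) = 1/(980 + 2*31) = 1/(980 + 62) = 1/1042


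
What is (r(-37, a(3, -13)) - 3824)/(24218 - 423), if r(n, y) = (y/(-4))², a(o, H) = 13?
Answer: -12203/76144 ≈ -0.16026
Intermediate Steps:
r(n, y) = y²/16 (r(n, y) = (y*(-¼))² = (-y/4)² = y²/16)
(r(-37, a(3, -13)) - 3824)/(24218 - 423) = ((1/16)*13² - 3824)/(24218 - 423) = ((1/16)*169 - 3824)/23795 = (169/16 - 3824)*(1/23795) = -61015/16*1/23795 = -12203/76144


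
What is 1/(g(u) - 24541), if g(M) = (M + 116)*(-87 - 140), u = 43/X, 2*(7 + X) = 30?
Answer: -8/416745 ≈ -1.9196e-5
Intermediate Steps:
X = 8 (X = -7 + (½)*30 = -7 + 15 = 8)
u = 43/8 ≈ 5.3750
g(M) = -26332 - 227*M (g(M) = (116 + M)*(-227) = -26332 - 227*M)
1/(g(u) - 24541) = 1/((-26332 - 227*43/8) - 24541) = 1/((-26332 - 9761/8) - 24541) = 1/(-220417/8 - 24541) = 1/(-416745/8) = -8/416745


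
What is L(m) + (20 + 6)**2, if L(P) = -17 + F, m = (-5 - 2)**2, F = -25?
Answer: 634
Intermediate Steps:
m = 49 (m = (-7)**2 = 49)
L(P) = -42 (L(P) = -17 - 25 = -42)
L(m) + (20 + 6)**2 = -42 + (20 + 6)**2 = -42 + 26**2 = -42 + 676 = 634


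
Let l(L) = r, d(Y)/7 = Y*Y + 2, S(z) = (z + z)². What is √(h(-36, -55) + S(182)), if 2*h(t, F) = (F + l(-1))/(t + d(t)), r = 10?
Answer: √434070137455/1810 ≈ 364.00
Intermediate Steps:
S(z) = 4*z² (S(z) = (2*z)² = 4*z²)
d(Y) = 14 + 7*Y² (d(Y) = 7*(Y*Y + 2) = 7*(Y² + 2) = 7*(2 + Y²) = 14 + 7*Y²)
l(L) = 10
h(t, F) = (10 + F)/(2*(14 + t + 7*t²)) (h(t, F) = ((F + 10)/(t + (14 + 7*t²)))/2 = ((10 + F)/(14 + t + 7*t²))/2 = (10 + F)/(2*(14 + t + 7*t²)))
√(h(-36, -55) + S(182)) = √((10 - 55)/(2*(14 - 36 + 7*(-36)²)) + 4*182²) = √((½)*(-45)/(14 - 36 + 7*1296) + 4*33124) = √((½)*(-45)/(14 - 36 + 9072) + 132496) = √((½)*(-45)/9050 + 132496) = √((½)*(1/9050)*(-45) + 132496) = √(-9/3620 + 132496) = √(479635511/3620) = √434070137455/1810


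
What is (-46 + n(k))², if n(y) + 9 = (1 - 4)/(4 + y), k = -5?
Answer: 2704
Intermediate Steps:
n(y) = -9 - 3/(4 + y) (n(y) = -9 + (1 - 4)/(4 + y) = -9 - 3/(4 + y))
(-46 + n(k))² = (-46 + 3*(-13 - 3*(-5))/(4 - 5))² = (-46 + 3*(-13 + 15)/(-1))² = (-46 + 3*(-1)*2)² = (-46 - 6)² = (-52)² = 2704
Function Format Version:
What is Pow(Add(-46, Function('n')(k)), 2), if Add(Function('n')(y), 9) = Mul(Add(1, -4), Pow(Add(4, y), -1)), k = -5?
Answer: 2704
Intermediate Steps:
Function('n')(y) = Add(-9, Mul(-3, Pow(Add(4, y), -1))) (Function('n')(y) = Add(-9, Mul(Add(1, -4), Pow(Add(4, y), -1))) = Add(-9, Mul(-3, Pow(Add(4, y), -1))))
Pow(Add(-46, Function('n')(k)), 2) = Pow(Add(-46, Mul(3, Pow(Add(4, -5), -1), Add(-13, Mul(-3, -5)))), 2) = Pow(Add(-46, Mul(3, Pow(-1, -1), Add(-13, 15))), 2) = Pow(Add(-46, Mul(3, -1, 2)), 2) = Pow(Add(-46, -6), 2) = Pow(-52, 2) = 2704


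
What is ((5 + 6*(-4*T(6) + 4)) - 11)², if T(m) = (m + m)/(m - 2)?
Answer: 2916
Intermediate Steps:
T(m) = 2*m/(-2 + m) (T(m) = (2*m)/(-2 + m) = 2*m/(-2 + m))
((5 + 6*(-4*T(6) + 4)) - 11)² = ((5 + 6*(-8*6/(-2 + 6) + 4)) - 11)² = ((5 + 6*(-8*6/4 + 4)) - 11)² = ((5 + 6*(-4*3 + 4)) - 11)² = ((5 + 6*(-12 + 4)) - 11)² = ((5 + 6*(-8)) - 11)² = ((5 - 48) - 11)² = (-43 - 11)² = (-54)² = 2916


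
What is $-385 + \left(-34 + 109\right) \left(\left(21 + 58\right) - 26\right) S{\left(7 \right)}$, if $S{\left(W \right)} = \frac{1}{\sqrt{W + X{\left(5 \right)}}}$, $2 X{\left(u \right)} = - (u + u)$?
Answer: $-385 + \frac{3975 \sqrt{2}}{2} \approx 2425.8$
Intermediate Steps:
$X{\left(u \right)} = - u$ ($X{\left(u \right)} = \frac{\left(-1\right) \left(u + u\right)}{2} = \frac{\left(-1\right) 2 u}{2} = \frac{\left(-2\right) u}{2} = - u$)
$S{\left(W \right)} = \frac{1}{\sqrt{-5 + W}}$ ($S{\left(W \right)} = \frac{1}{\sqrt{W - 5}} = \frac{1}{\sqrt{-5 + W}}$)
$-385 + \left(-34 + 109\right) \left(\left(21 + 58\right) - 26\right) S{\left(7 \right)} = -385 + \frac{\left(-34 + 109\right) \left(\left(21 + 58\right) - 26\right)}{\sqrt{-5 + 7}} = -385 + \frac{75 \left(79 - 26\right)}{\sqrt{2}} = -385 + 75 \cdot 53 \frac{\sqrt{2}}{2} = -385 + 3975 \frac{\sqrt{2}}{2} = -385 + \frac{3975 \sqrt{2}}{2}$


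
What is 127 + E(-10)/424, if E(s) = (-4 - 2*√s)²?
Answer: 6728/53 + 2*I*√10/53 ≈ 126.94 + 0.11933*I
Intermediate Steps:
127 + E(-10)/424 = 127 + (4*(2 + √(-10))²)/424 = 127 + (4*(2 + I*√10)²)*(1/424) = 127 + (2 + I*√10)²/106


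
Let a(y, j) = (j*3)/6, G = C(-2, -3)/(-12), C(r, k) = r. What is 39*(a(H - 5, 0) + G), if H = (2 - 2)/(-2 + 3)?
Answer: 13/2 ≈ 6.5000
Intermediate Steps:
H = 0 (H = 0/1 = 0*1 = 0)
G = ⅙ (G = -2/(-12) = -2*(-1/12) = ⅙ ≈ 0.16667)
a(y, j) = j/2 (a(y, j) = (3*j)*(⅙) = j/2)
39*(a(H - 5, 0) + G) = 39*((½)*0 + ⅙) = 39*(0 + ⅙) = 39*(⅙) = 13/2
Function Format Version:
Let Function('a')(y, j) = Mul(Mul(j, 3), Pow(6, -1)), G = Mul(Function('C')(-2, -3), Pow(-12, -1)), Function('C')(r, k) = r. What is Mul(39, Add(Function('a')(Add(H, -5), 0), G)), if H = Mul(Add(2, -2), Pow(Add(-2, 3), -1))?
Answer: Rational(13, 2) ≈ 6.5000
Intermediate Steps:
H = 0 (H = Mul(0, Pow(1, -1)) = Mul(0, 1) = 0)
G = Rational(1, 6) (G = Mul(-2, Pow(-12, -1)) = Mul(-2, Rational(-1, 12)) = Rational(1, 6) ≈ 0.16667)
Function('a')(y, j) = Mul(Rational(1, 2), j) (Function('a')(y, j) = Mul(Mul(3, j), Rational(1, 6)) = Mul(Rational(1, 2), j))
Mul(39, Add(Function('a')(Add(H, -5), 0), G)) = Mul(39, Add(Mul(Rational(1, 2), 0), Rational(1, 6))) = Mul(39, Add(0, Rational(1, 6))) = Mul(39, Rational(1, 6)) = Rational(13, 2)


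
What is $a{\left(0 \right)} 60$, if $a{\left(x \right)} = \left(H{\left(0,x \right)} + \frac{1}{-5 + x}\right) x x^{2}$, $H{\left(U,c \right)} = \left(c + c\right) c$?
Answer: $0$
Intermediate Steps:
$H{\left(U,c \right)} = 2 c^{2}$ ($H{\left(U,c \right)} = 2 c c = 2 c^{2}$)
$a{\left(x \right)} = x^{3} \left(\frac{1}{-5 + x} + 2 x^{2}\right)$ ($a{\left(x \right)} = \left(2 x^{2} + \frac{1}{-5 + x}\right) x x^{2} = \left(\frac{1}{-5 + x} + 2 x^{2}\right) x x^{2} = x \left(\frac{1}{-5 + x} + 2 x^{2}\right) x^{2} = x^{3} \left(\frac{1}{-5 + x} + 2 x^{2}\right)$)
$a{\left(0 \right)} 60 = \frac{0^{3} - 10 \cdot 0^{5} + 2 \cdot 0^{6}}{-5 + 0} \cdot 60 = \frac{0 - 0 + 2 \cdot 0}{-5} \cdot 60 = - \frac{0 + 0 + 0}{5} \cdot 60 = \left(- \frac{1}{5}\right) 0 \cdot 60 = 0 \cdot 60 = 0$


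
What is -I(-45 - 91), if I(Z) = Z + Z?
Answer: 272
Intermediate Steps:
I(Z) = 2*Z
-I(-45 - 91) = -2*(-45 - 91) = -2*(-136) = -1*(-272) = 272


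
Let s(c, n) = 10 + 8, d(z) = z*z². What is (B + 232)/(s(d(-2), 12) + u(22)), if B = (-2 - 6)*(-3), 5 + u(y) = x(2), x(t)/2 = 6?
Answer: 256/25 ≈ 10.240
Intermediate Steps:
x(t) = 12 (x(t) = 2*6 = 12)
d(z) = z³
u(y) = 7 (u(y) = -5 + 12 = 7)
B = 24 (B = -8*(-3) = 24)
s(c, n) = 18
(B + 232)/(s(d(-2), 12) + u(22)) = (24 + 232)/(18 + 7) = 256/25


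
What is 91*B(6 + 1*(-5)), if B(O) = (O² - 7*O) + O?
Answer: -455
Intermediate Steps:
B(O) = O² - 6*O
91*B(6 + 1*(-5)) = 91*((6 + 1*(-5))*(-6 + (6 + 1*(-5)))) = 91*((6 - 5)*(-6 + (6 - 5))) = 91*(1*(-6 + 1)) = 91*(1*(-5)) = 91*(-5) = -455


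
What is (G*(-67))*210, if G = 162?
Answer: -2279340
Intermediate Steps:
(G*(-67))*210 = (162*(-67))*210 = -10854*210 = -2279340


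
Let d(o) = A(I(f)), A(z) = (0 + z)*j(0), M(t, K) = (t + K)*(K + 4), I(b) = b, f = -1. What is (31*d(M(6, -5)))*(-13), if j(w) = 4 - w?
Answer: 1612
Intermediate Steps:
M(t, K) = (4 + K)*(K + t) (M(t, K) = (K + t)*(4 + K) = (4 + K)*(K + t))
A(z) = 4*z (A(z) = (0 + z)*(4 - 1*0) = z*(4 + 0) = z*4 = 4*z)
d(o) = -4 (d(o) = 4*(-1) = -4)
(31*d(M(6, -5)))*(-13) = (31*(-4))*(-13) = -124*(-13) = 1612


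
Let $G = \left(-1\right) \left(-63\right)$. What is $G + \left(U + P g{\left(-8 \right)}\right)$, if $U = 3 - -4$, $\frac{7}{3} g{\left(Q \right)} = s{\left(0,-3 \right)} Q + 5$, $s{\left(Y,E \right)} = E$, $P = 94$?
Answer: $\frac{8668}{7} \approx 1238.3$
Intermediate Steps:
$g{\left(Q \right)} = \frac{15}{7} - \frac{9 Q}{7}$ ($g{\left(Q \right)} = \frac{3 \left(- 3 Q + 5\right)}{7} = \frac{3 \left(5 - 3 Q\right)}{7} = \frac{15}{7} - \frac{9 Q}{7}$)
$U = 7$ ($U = 3 + 4 = 7$)
$G = 63$
$G + \left(U + P g{\left(-8 \right)}\right) = 63 + \left(7 + 94 \left(\frac{15}{7} - - \frac{72}{7}\right)\right) = 63 + \left(7 + 94 \left(\frac{15}{7} + \frac{72}{7}\right)\right) = 63 + \left(7 + 94 \cdot \frac{87}{7}\right) = 63 + \left(7 + \frac{8178}{7}\right) = 63 + \frac{8227}{7} = \frac{8668}{7}$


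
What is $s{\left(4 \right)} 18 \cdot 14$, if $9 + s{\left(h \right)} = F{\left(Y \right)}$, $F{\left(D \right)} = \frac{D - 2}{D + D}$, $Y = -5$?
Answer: $- \frac{10458}{5} \approx -2091.6$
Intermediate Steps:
$F{\left(D \right)} = \frac{-2 + D}{2 D}$
$s{\left(h \right)} = - \frac{83}{10}$ ($s{\left(h \right)} = -9 + \frac{-2 - 5}{2 \left(-5\right)} = -9 + \frac{1}{2} \left(- \frac{1}{5}\right) \left(-7\right) = -9 + \frac{7}{10} = - \frac{83}{10}$)
$s{\left(4 \right)} 18 \cdot 14 = \left(- \frac{83}{10}\right) 18 \cdot 14 = \left(- \frac{747}{5}\right) 14 = - \frac{10458}{5}$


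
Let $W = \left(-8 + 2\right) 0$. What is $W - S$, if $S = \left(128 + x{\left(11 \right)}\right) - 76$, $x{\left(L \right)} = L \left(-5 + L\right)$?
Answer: $-118$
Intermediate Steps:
$S = 118$ ($S = \left(128 + 11 \left(-5 + 11\right)\right) - 76 = \left(128 + 11 \cdot 6\right) - 76 = \left(128 + 66\right) - 76 = 194 - 76 = 118$)
$W = 0$ ($W = \left(-6\right) 0 = 0$)
$W - S = 0 - 118 = -118$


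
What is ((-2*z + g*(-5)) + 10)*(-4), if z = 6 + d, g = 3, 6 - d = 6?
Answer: 68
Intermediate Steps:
d = 0 (d = 6 - 1*6 = 6 - 6 = 0)
z = 6 (z = 6 + 0 = 6)
((-2*z + g*(-5)) + 10)*(-4) = ((-2*6 + 3*(-5)) + 10)*(-4) = ((-12 - 15) + 10)*(-4) = (-27 + 10)*(-4) = -17*(-4) = 68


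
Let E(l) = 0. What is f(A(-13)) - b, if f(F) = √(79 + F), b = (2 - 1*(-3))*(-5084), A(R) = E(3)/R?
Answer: 25420 + √79 ≈ 25429.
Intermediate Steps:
A(R) = 0 (A(R) = 0/R = 0)
b = -25420 (b = (2 + 3)*(-5084) = 5*(-5084) = -25420)
f(A(-13)) - b = √(79 + 0) - 1*(-25420) = √79 + 25420 = 25420 + √79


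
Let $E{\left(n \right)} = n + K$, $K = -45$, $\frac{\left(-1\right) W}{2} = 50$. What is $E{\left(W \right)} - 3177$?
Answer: $-3322$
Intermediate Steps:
$W = -100$ ($W = \left(-2\right) 50 = -100$)
$E{\left(n \right)} = -45 + n$ ($E{\left(n \right)} = n - 45 = -45 + n$)
$E{\left(W \right)} - 3177 = \left(-45 - 100\right) - 3177 = -145 - 3177 = -3322$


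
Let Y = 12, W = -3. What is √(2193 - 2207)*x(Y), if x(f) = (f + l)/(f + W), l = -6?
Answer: 2*I*√14/3 ≈ 2.4944*I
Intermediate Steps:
x(f) = (-6 + f)/(-3 + f) (x(f) = (f - 6)/(f - 3) = (-6 + f)/(-3 + f))
√(2193 - 2207)*x(Y) = √(2193 - 2207)*((-6 + 12)/(-3 + 12)) = √(-14)*(6/9) = (I*√14)*((⅑)*6) = (I*√14)*(⅔) = 2*I*√14/3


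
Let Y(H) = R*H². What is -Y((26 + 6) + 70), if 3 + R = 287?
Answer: -2954736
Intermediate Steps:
R = 284 (R = -3 + 287 = 284)
Y(H) = 284*H²
-Y((26 + 6) + 70) = -284*((26 + 6) + 70)² = -284*(32 + 70)² = -284*102² = -284*10404 = -1*2954736 = -2954736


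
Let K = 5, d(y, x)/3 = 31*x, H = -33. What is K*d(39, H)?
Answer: -15345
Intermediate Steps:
d(y, x) = 93*x (d(y, x) = 3*(31*x) = 93*x)
K*d(39, H) = 5*(93*(-33)) = 5*(-3069) = -15345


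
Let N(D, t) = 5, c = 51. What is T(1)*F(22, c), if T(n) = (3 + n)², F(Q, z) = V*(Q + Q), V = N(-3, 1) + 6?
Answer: 7744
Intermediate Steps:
V = 11 (V = 5 + 6 = 11)
F(Q, z) = 22*Q (F(Q, z) = 11*(Q + Q) = 11*(2*Q) = 22*Q)
T(1)*F(22, c) = (3 + 1)²*(22*22) = 4²*484 = 16*484 = 7744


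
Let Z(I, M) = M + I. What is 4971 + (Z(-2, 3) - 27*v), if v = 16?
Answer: 4540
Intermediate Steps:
Z(I, M) = I + M
4971 + (Z(-2, 3) - 27*v) = 4971 + ((-2 + 3) - 27*16) = 4971 + (1 - 432) = 4971 - 431 = 4540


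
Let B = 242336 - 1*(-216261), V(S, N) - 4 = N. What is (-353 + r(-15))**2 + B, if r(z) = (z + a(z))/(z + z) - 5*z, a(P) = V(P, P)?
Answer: 120464974/225 ≈ 5.3540e+5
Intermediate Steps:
V(S, N) = 4 + N
a(P) = 4 + P
r(z) = -5*z + (4 + 2*z)/(2*z) (r(z) = (z + (4 + z))/(z + z) - 5*z = (4 + 2*z)/((2*z)) - 5*z = (4 + 2*z)*(1/(2*z)) - 5*z = (4 + 2*z)/(2*z) - 5*z = -5*z + (4 + 2*z)/(2*z))
B = 458597 (B = 242336 + 216261 = 458597)
(-353 + r(-15))**2 + B = (-353 + (1 - 5*(-15) + 2/(-15)))**2 + 458597 = (-353 + (1 + 75 + 2*(-1/15)))**2 + 458597 = (-353 + (1 + 75 - 2/15))**2 + 458597 = (-353 + 1138/15)**2 + 458597 = (-4157/15)**2 + 458597 = 17280649/225 + 458597 = 120464974/225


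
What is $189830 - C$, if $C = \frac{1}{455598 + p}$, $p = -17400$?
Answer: $\frac{83183126339}{438198} \approx 1.8983 \cdot 10^{5}$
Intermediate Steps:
$C = \frac{1}{438198}$ ($C = \frac{1}{455598 - 17400} = \frac{1}{438198} \approx 2.2821 \cdot 10^{-6}$)
$189830 - C = 189830 - \frac{1}{438198} = \frac{83183126339}{438198}$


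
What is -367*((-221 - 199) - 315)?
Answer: 269745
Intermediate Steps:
-367*((-221 - 199) - 315) = -367*(-420 - 315) = -367*(-735) = 269745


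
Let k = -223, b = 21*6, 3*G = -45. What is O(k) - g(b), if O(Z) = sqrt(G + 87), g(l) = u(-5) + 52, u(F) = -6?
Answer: -46 + 6*sqrt(2) ≈ -37.515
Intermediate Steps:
G = -15 (G = (1/3)*(-45) = -15)
b = 126
g(l) = 46 (g(l) = -6 + 52 = 46)
O(Z) = 6*sqrt(2) (O(Z) = sqrt(-15 + 87) = sqrt(72) = 6*sqrt(2))
O(k) - g(b) = 6*sqrt(2) - 1*46 = 6*sqrt(2) - 46 = -46 + 6*sqrt(2)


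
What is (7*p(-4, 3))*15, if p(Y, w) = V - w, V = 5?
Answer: 210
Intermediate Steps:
p(Y, w) = 5 - w
(7*p(-4, 3))*15 = (7*(5 - 1*3))*15 = (7*(5 - 3))*15 = (7*2)*15 = 14*15 = 210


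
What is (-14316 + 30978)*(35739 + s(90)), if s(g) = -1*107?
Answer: 593700384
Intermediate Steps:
s(g) = -107
(-14316 + 30978)*(35739 + s(90)) = (-14316 + 30978)*(35739 - 107) = 16662*35632 = 593700384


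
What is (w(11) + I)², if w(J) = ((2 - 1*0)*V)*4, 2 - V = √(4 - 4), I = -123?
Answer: 11449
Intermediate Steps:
V = 2 (V = 2 - √(4 - 4) = 2 - √0 = 2 - 1*0 = 2 + 0 = 2)
w(J) = 16 (w(J) = ((2 - 1*0)*2)*4 = ((2 + 0)*2)*4 = (2*2)*4 = 4*4 = 16)
(w(11) + I)² = (16 - 123)² = (-107)² = 11449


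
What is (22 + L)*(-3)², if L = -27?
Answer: -45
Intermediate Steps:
(22 + L)*(-3)² = (22 - 27)*(-3)² = -5*9 = -45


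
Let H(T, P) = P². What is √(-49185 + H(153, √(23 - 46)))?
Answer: 2*I*√12302 ≈ 221.83*I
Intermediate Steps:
√(-49185 + H(153, √(23 - 46))) = √(-49185 + (√(23 - 46))²) = √(-49185 + (√(-23))²) = √(-49185 + (I*√23)²) = √(-49185 - 23) = √(-49208) = 2*I*√12302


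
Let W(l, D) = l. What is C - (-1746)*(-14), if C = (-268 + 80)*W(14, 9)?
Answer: -27076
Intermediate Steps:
C = -2632 (C = (-268 + 80)*14 = -188*14 = -2632)
C - (-1746)*(-14) = -2632 - (-1746)*(-14) = -2632 - 1*24444 = -2632 - 24444 = -27076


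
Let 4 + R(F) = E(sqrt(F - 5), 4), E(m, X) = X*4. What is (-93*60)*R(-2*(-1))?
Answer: -66960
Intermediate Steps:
E(m, X) = 4*X
R(F) = 12 (R(F) = -4 + 4*4 = -4 + 16 = 12)
(-93*60)*R(-2*(-1)) = -93*60*12 = -5580*12 = -66960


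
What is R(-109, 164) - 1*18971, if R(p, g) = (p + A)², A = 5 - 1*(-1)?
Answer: -8362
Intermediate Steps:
A = 6 (A = 5 + 1 = 6)
R(p, g) = (6 + p)² (R(p, g) = (p + 6)² = (6 + p)²)
R(-109, 164) - 1*18971 = (6 - 109)² - 1*18971 = (-103)² - 18971 = 10609 - 18971 = -8362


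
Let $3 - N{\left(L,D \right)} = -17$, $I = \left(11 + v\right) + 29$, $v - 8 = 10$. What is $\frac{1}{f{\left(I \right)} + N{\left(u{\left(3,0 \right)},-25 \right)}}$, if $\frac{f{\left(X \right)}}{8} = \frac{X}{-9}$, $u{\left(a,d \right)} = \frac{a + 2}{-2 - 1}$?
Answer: $- \frac{9}{284} \approx -0.03169$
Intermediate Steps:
$v = 18$ ($v = 8 + 10 = 18$)
$u{\left(a,d \right)} = - \frac{2}{3} - \frac{a}{3}$ ($u{\left(a,d \right)} = \frac{2 + a}{-3} = \left(2 + a\right) \left(- \frac{1}{3}\right) = - \frac{2}{3} - \frac{a}{3}$)
$I = 58$ ($I = \left(11 + 18\right) + 29 = 29 + 29 = 58$)
$N{\left(L,D \right)} = 20$ ($N{\left(L,D \right)} = 3 - -17 = 3 + 17 = 20$)
$f{\left(X \right)} = - \frac{8 X}{9}$ ($f{\left(X \right)} = 8 \frac{X}{-9} = 8 X \left(- \frac{1}{9}\right) = 8 \left(- \frac{X}{9}\right) = - \frac{8 X}{9}$)
$\frac{1}{f{\left(I \right)} + N{\left(u{\left(3,0 \right)},-25 \right)}} = \frac{1}{\left(- \frac{8}{9}\right) 58 + 20} = \frac{1}{- \frac{464}{9} + 20} = \frac{1}{- \frac{284}{9}} = - \frac{9}{284}$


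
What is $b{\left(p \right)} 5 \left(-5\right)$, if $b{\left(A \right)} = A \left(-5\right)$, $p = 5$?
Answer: $625$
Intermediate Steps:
$b{\left(A \right)} = - 5 A$
$b{\left(p \right)} 5 \left(-5\right) = \left(-5\right) 5 \cdot 5 \left(-5\right) = \left(-25\right) 5 \left(-5\right) = \left(-125\right) \left(-5\right) = 625$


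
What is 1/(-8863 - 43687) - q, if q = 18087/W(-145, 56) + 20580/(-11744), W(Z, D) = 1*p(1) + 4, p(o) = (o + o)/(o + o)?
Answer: -278923351753/77143400 ≈ -3615.6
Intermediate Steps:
p(o) = 1 (p(o) = (2*o)/((2*o)) = (2*o)*(1/(2*o)) = 1)
W(Z, D) = 5 (W(Z, D) = 1*1 + 4 = 1 + 4 = 5)
q = 53077707/14680 (q = 18087/5 + 20580/(-11744) = 18087*(⅕) + 20580*(-1/11744) = 18087/5 - 5145/2936 = 53077707/14680 ≈ 3615.6)
1/(-8863 - 43687) - q = 1/(-8863 - 43687) - 1*53077707/14680 = 1/(-52550) - 53077707/14680 = -1/52550 - 53077707/14680 = -278923351753/77143400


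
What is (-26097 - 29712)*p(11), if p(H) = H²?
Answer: -6752889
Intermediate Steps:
(-26097 - 29712)*p(11) = (-26097 - 29712)*11² = -55809*121 = -6752889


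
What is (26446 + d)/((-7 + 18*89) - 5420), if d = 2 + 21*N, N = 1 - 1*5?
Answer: -8788/1275 ≈ -6.8925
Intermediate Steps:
N = -4 (N = 1 - 5 = -4)
d = -82 (d = 2 + 21*(-4) = 2 - 84 = -82)
(26446 + d)/((-7 + 18*89) - 5420) = (26446 - 82)/((-7 + 18*89) - 5420) = 26364/((-7 + 1602) - 5420) = 26364/(1595 - 5420) = 26364/(-3825) = 26364*(-1/3825) = -8788/1275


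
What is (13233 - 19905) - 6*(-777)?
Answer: -2010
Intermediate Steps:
(13233 - 19905) - 6*(-777) = -6672 + 4662 = -2010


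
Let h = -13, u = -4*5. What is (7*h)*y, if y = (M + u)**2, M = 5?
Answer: -20475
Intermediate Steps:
u = -20
y = 225 (y = (5 - 20)**2 = (-15)**2 = 225)
(7*h)*y = (7*(-13))*225 = -91*225 = -20475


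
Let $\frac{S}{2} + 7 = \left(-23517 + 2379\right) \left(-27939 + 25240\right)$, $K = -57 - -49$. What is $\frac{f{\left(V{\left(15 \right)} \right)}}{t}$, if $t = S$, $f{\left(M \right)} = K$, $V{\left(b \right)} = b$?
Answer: $- \frac{4}{57051455} \approx -7.0112 \cdot 10^{-8}$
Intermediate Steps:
$K = -8$ ($K = -57 + 49 = -8$)
$S = 114102910$ ($S = -14 + 2 \left(-23517 + 2379\right) \left(-27939 + 25240\right) = -14 + 2 \left(\left(-21138\right) \left(-2699\right)\right) = -14 + 2 \cdot 57051462 = -14 + 114102924 = 114102910$)
$f{\left(M \right)} = -8$
$t = 114102910$
$\frac{f{\left(V{\left(15 \right)} \right)}}{t} = - \frac{8}{114102910} = \left(-8\right) \frac{1}{114102910} = - \frac{4}{57051455}$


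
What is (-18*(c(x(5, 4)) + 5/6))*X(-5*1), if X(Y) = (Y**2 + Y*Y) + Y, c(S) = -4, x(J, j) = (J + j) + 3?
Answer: 2565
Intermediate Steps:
x(J, j) = 3 + J + j
X(Y) = Y + 2*Y**2 (X(Y) = (Y**2 + Y**2) + Y = 2*Y**2 + Y = Y + 2*Y**2)
(-18*(c(x(5, 4)) + 5/6))*X(-5*1) = (-18*(-4 + 5/6))*((-5*1)*(1 + 2*(-5*1))) = (-18*(-4 + 5*(1/6)))*(-5*(1 + 2*(-5))) = (-18*(-4 + 5/6))*(-5*(1 - 10)) = (-18*(-19/6))*(-5*(-9)) = 57*45 = 2565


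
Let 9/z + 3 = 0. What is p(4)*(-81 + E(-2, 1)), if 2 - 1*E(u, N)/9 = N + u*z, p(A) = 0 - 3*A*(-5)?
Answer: -7560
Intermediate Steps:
z = -3 (z = 9/(-3 + 0) = 9/(-3) = 9*(-⅓) = -3)
p(A) = 15*A (p(A) = 0 - (-15)*A = 0 + 15*A = 15*A)
E(u, N) = 18 - 9*N + 27*u (E(u, N) = 18 - 9*(N + u*(-3)) = 18 - 9*(N - 3*u) = 18 + (-9*N + 27*u) = 18 - 9*N + 27*u)
p(4)*(-81 + E(-2, 1)) = (15*4)*(-81 + (18 - 9*1 + 27*(-2))) = 60*(-81 + (18 - 9 - 54)) = 60*(-81 - 45) = 60*(-126) = -7560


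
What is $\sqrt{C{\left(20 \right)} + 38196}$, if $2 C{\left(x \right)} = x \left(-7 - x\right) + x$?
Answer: $4 \sqrt{2371} \approx 194.77$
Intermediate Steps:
$C{\left(x \right)} = \frac{x}{2} + \frac{x \left(-7 - x\right)}{2}$ ($C{\left(x \right)} = \frac{x \left(-7 - x\right) + x}{2} = \frac{x + x \left(-7 - x\right)}{2} = \frac{x}{2} + \frac{x \left(-7 - x\right)}{2}$)
$\sqrt{C{\left(20 \right)} + 38196} = \sqrt{\left(- \frac{1}{2}\right) 20 \left(6 + 20\right) + 38196} = \sqrt{\left(- \frac{1}{2}\right) 20 \cdot 26 + 38196} = \sqrt{-260 + 38196} = \sqrt{37936} = 4 \sqrt{2371}$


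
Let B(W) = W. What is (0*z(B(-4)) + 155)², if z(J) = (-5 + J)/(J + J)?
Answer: 24025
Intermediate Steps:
z(J) = (-5 + J)/(2*J) (z(J) = (-5 + J)/((2*J)) = (-5 + J)*(1/(2*J)) = (-5 + J)/(2*J))
(0*z(B(-4)) + 155)² = (0*((½)*(-5 - 4)/(-4)) + 155)² = (0*((½)*(-¼)*(-9)) + 155)² = (0*(9/8) + 155)² = (0 + 155)² = 155² = 24025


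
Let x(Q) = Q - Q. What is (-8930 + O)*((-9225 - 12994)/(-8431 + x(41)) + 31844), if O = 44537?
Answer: 9560443287681/8431 ≈ 1.1340e+9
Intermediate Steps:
x(Q) = 0
(-8930 + O)*((-9225 - 12994)/(-8431 + x(41)) + 31844) = (-8930 + 44537)*((-9225 - 12994)/(-8431 + 0) + 31844) = 35607*(-22219/(-8431) + 31844) = 35607*(-22219*(-1/8431) + 31844) = 35607*(22219/8431 + 31844) = 35607*(268498983/8431) = 9560443287681/8431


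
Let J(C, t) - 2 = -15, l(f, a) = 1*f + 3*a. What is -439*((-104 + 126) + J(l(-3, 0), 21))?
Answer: -3951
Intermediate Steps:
l(f, a) = f + 3*a
J(C, t) = -13 (J(C, t) = 2 - 15 = -13)
-439*((-104 + 126) + J(l(-3, 0), 21)) = -439*((-104 + 126) - 13) = -439*(22 - 13) = -439*9 = -3951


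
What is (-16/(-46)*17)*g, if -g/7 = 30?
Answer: -28560/23 ≈ -1241.7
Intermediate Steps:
g = -210 (g = -7*30 = -210)
(-16/(-46)*17)*g = (-16/(-46)*17)*(-210) = (-16*(-1/46)*17)*(-210) = ((8/23)*17)*(-210) = (136/23)*(-210) = -28560/23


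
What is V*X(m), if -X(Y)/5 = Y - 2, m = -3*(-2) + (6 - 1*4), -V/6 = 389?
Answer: 70020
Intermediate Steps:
V = -2334 (V = -6*389 = -2334)
m = 8 (m = 6 + (6 - 4) = 6 + 2 = 8)
X(Y) = 10 - 5*Y (X(Y) = -5*(Y - 2) = -5*(-2 + Y) = 10 - 5*Y)
V*X(m) = -2334*(10 - 5*8) = -2334*(10 - 40) = -2334*(-30) = 70020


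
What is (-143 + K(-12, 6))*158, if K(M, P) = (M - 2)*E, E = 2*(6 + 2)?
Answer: -57986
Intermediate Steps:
E = 16 (E = 2*8 = 16)
K(M, P) = -32 + 16*M (K(M, P) = (M - 2)*16 = (-2 + M)*16 = -32 + 16*M)
(-143 + K(-12, 6))*158 = (-143 + (-32 + 16*(-12)))*158 = (-143 + (-32 - 192))*158 = (-143 - 224)*158 = -367*158 = -57986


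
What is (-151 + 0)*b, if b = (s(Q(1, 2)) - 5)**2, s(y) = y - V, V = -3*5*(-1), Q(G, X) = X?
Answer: -48924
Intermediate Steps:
V = 15 (V = -15*(-1) = 15)
s(y) = -15 + y (s(y) = y - 1*15 = y - 15 = -15 + y)
b = 324 (b = ((-15 + 2) - 5)**2 = (-13 - 5)**2 = (-18)**2 = 324)
(-151 + 0)*b = (-151 + 0)*324 = -151*324 = -48924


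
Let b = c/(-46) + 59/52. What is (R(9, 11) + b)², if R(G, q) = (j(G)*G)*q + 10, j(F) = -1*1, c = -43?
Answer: 10809552961/1430416 ≈ 7556.9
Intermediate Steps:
j(F) = -1
R(G, q) = 10 - G*q (R(G, q) = (-G)*q + 10 = -G*q + 10 = 10 - G*q)
b = 2475/1196 (b = -43/(-46) + 59/52 = -43*(-1/46) + 59*(1/52) = 43/46 + 59/52 = 2475/1196 ≈ 2.0694)
(R(9, 11) + b)² = ((10 - 1*9*11) + 2475/1196)² = ((10 - 99) + 2475/1196)² = (-89 + 2475/1196)² = (-103969/1196)² = 10809552961/1430416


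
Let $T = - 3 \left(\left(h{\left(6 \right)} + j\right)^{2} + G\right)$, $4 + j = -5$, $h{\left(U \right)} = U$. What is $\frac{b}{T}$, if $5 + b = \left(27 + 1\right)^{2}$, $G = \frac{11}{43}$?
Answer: $- \frac{33497}{1194} \approx -28.054$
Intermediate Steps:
$j = -9$ ($j = -4 - 5 = -9$)
$G = \frac{11}{43}$ ($G = 11 \cdot \frac{1}{43} = \frac{11}{43} \approx 0.25581$)
$T = - \frac{1194}{43}$ ($T = - 3 \left(\left(6 - 9\right)^{2} + \frac{11}{43}\right) = - 3 \left(\left(-3\right)^{2} + \frac{11}{43}\right) = - 3 \left(9 + \frac{11}{43}\right) = \left(-3\right) \frac{398}{43} = - \frac{1194}{43} \approx -27.767$)
$b = 779$ ($b = -5 + \left(27 + 1\right)^{2} = -5 + 28^{2} = -5 + 784 = 779$)
$\frac{b}{T} = \frac{779}{- \frac{1194}{43}} = 779 \left(- \frac{43}{1194}\right) = - \frac{33497}{1194}$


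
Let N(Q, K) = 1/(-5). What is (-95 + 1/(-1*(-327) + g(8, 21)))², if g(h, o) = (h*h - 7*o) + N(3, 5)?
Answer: 13409640000/1485961 ≈ 9024.2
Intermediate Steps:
N(Q, K) = -⅕
g(h, o) = -⅕ + h² - 7*o (g(h, o) = (h*h - 7*o) - ⅕ = (h² - 7*o) - ⅕ = -⅕ + h² - 7*o)
(-95 + 1/(-1*(-327) + g(8, 21)))² = (-95 + 1/(-1*(-327) + (-⅕ + 8² - 7*21)))² = (-95 + 1/(327 + (-⅕ + 64 - 147)))² = (-95 + 1/(327 - 416/5))² = (-95 + 1/(1219/5))² = (-95 + 5/1219)² = (-115800/1219)² = 13409640000/1485961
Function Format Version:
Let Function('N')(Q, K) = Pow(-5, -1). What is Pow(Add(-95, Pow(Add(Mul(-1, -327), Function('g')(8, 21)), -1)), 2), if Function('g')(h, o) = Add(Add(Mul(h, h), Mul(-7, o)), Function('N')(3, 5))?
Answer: Rational(13409640000, 1485961) ≈ 9024.2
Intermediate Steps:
Function('N')(Q, K) = Rational(-1, 5)
Function('g')(h, o) = Add(Rational(-1, 5), Pow(h, 2), Mul(-7, o)) (Function('g')(h, o) = Add(Add(Mul(h, h), Mul(-7, o)), Rational(-1, 5)) = Add(Add(Pow(h, 2), Mul(-7, o)), Rational(-1, 5)) = Add(Rational(-1, 5), Pow(h, 2), Mul(-7, o)))
Pow(Add(-95, Pow(Add(Mul(-1, -327), Function('g')(8, 21)), -1)), 2) = Pow(Add(-95, Pow(Add(Mul(-1, -327), Add(Rational(-1, 5), Pow(8, 2), Mul(-7, 21))), -1)), 2) = Pow(Add(-95, Pow(Add(327, Add(Rational(-1, 5), 64, -147)), -1)), 2) = Pow(Add(-95, Pow(Add(327, Rational(-416, 5)), -1)), 2) = Pow(Add(-95, Pow(Rational(1219, 5), -1)), 2) = Pow(Add(-95, Rational(5, 1219)), 2) = Pow(Rational(-115800, 1219), 2) = Rational(13409640000, 1485961)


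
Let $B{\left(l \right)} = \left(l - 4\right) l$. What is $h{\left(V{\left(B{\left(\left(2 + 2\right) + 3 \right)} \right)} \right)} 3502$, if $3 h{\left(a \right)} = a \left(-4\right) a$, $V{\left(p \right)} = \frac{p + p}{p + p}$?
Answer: $- \frac{14008}{3} \approx -4669.3$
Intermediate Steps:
$B{\left(l \right)} = l \left(-4 + l\right)$ ($B{\left(l \right)} = \left(-4 + l\right) l = l \left(-4 + l\right)$)
$V{\left(p \right)} = 1$ ($V{\left(p \right)} = \frac{2 p}{2 p} = 2 p \frac{1}{2 p} = 1$)
$h{\left(a \right)} = - \frac{4 a^{2}}{3}$ ($h{\left(a \right)} = \frac{a \left(-4\right) a}{3} = \frac{- 4 a a}{3} = \frac{\left(-4\right) a^{2}}{3} = - \frac{4 a^{2}}{3}$)
$h{\left(V{\left(B{\left(\left(2 + 2\right) + 3 \right)} \right)} \right)} 3502 = - \frac{4 \cdot 1^{2}}{3} \cdot 3502 = \left(- \frac{4}{3}\right) 1 \cdot 3502 = \left(- \frac{4}{3}\right) 3502 = - \frac{14008}{3}$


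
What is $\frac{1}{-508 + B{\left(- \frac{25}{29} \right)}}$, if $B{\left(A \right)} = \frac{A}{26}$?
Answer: $- \frac{754}{383057} \approx -0.0019684$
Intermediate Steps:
$B{\left(A \right)} = \frac{A}{26}$ ($B{\left(A \right)} = A \frac{1}{26} = \frac{A}{26}$)
$\frac{1}{-508 + B{\left(- \frac{25}{29} \right)}} = \frac{1}{-508 + \frac{\left(-25\right) \frac{1}{29}}{26}} = \frac{1}{-508 + \frac{1}{26} \left(- \frac{25}{29}\right)} = \frac{1}{-508 - \frac{25}{754}} = \frac{1}{- \frac{383057}{754}} = - \frac{754}{383057}$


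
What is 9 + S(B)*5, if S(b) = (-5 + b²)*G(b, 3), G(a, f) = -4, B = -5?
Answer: -391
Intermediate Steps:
S(b) = 20 - 4*b² (S(b) = (-5 + b²)*(-4) = 20 - 4*b²)
9 + S(B)*5 = 9 + (20 - 4*(-5)²)*5 = 9 + (20 - 4*25)*5 = 9 + (20 - 100)*5 = 9 - 80*5 = 9 - 400 = -391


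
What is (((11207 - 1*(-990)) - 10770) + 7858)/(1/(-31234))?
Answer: -290007690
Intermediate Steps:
(((11207 - 1*(-990)) - 10770) + 7858)/(1/(-31234)) = (((11207 + 990) - 10770) + 7858)/(-1/31234) = ((12197 - 10770) + 7858)*(-31234) = (1427 + 7858)*(-31234) = 9285*(-31234) = -290007690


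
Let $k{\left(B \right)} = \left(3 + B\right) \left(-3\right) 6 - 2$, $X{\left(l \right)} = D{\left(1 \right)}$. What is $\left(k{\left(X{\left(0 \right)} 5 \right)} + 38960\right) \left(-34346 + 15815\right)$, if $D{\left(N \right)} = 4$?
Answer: $-714258864$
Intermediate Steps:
$X{\left(l \right)} = 4$
$k{\left(B \right)} = -56 - 18 B$ ($k{\left(B \right)} = \left(-9 - 3 B\right) 6 - 2 = \left(-54 - 18 B\right) - 2 = -56 - 18 B$)
$\left(k{\left(X{\left(0 \right)} 5 \right)} + 38960\right) \left(-34346 + 15815\right) = \left(\left(-56 - 18 \cdot 4 \cdot 5\right) + 38960\right) \left(-34346 + 15815\right) = \left(\left(-56 - 360\right) + 38960\right) \left(-18531\right) = \left(-416 + 38960\right) \left(-18531\right) = 38544 \left(-18531\right) = -714258864$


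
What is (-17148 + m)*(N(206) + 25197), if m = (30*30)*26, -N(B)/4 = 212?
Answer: 152229948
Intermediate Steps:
N(B) = -848 (N(B) = -4*212 = -848)
m = 23400 (m = 900*26 = 23400)
(-17148 + m)*(N(206) + 25197) = (-17148 + 23400)*(-848 + 25197) = 6252*24349 = 152229948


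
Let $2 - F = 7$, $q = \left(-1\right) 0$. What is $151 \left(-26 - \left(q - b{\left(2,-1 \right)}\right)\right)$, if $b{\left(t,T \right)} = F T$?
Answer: $-3171$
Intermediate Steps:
$q = 0$
$F = -5$ ($F = 2 - 7 = -5$)
$b{\left(t,T \right)} = - 5 T$
$151 \left(-26 - \left(q - b{\left(2,-1 \right)}\right)\right) = 151 \left(-26 - -5\right) = 151 \left(-26 + \left(5 + 0\right)\right) = 151 \left(-26 + 5\right) = 151 \left(-21\right) = -3171$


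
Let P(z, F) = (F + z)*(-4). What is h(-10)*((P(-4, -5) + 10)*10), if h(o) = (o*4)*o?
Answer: 184000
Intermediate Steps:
P(z, F) = -4*F - 4*z
h(o) = 4*o**2 (h(o) = (4*o)*o = 4*o**2)
h(-10)*((P(-4, -5) + 10)*10) = (4*(-10)**2)*(((-4*(-5) - 4*(-4)) + 10)*10) = (4*100)*(((20 + 16) + 10)*10) = 400*((36 + 10)*10) = 400*(46*10) = 400*460 = 184000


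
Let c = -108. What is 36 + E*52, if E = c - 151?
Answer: -13432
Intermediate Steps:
E = -259 (E = -108 - 151 = -259)
36 + E*52 = 36 - 259*52 = 36 - 13468 = -13432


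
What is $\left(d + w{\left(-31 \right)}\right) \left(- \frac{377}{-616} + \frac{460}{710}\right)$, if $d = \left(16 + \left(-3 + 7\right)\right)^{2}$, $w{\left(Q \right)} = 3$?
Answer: $\frac{22206509}{43736} \approx 507.74$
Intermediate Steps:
$d = 400$ ($d = \left(16 + 4\right)^{2} = 20^{2} = 400$)
$\left(d + w{\left(-31 \right)}\right) \left(- \frac{377}{-616} + \frac{460}{710}\right) = \left(400 + 3\right) \left(- \frac{377}{-616} + \frac{460}{710}\right) = 403 \left(\left(-377\right) \left(- \frac{1}{616}\right) + 460 \cdot \frac{1}{710}\right) = 403 \left(\frac{377}{616} + \frac{46}{71}\right) = 403 \cdot \frac{55103}{43736} = \frac{22206509}{43736}$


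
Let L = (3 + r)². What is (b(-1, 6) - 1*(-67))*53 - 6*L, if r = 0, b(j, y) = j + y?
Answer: 3762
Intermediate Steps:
L = 9 (L = (3 + 0)² = 3² = 9)
(b(-1, 6) - 1*(-67))*53 - 6*L = ((-1 + 6) - 1*(-67))*53 - 6*9 = (5 + 67)*53 - 54 = 72*53 - 54 = 3816 - 54 = 3762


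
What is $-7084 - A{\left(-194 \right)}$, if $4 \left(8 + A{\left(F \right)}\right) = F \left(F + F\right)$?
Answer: $-25894$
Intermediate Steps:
$A{\left(F \right)} = -8 + \frac{F^{2}}{2}$ ($A{\left(F \right)} = -8 + \frac{F \left(F + F\right)}{4} = -8 + \frac{F 2 F}{4} = -8 + \frac{2 F^{2}}{4} = -8 + \frac{F^{2}}{2}$)
$-7084 - A{\left(-194 \right)} = -7084 - \left(-8 + \frac{\left(-194\right)^{2}}{2}\right) = -7084 - \left(-8 + \frac{1}{2} \cdot 37636\right) = -7084 - \left(-8 + 18818\right) = -7084 - 18810 = -25894$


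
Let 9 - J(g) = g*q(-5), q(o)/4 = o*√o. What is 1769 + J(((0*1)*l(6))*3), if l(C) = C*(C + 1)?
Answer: 1778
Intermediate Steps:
l(C) = C*(1 + C)
q(o) = 4*o^(3/2) (q(o) = 4*(o*√o) = 4*o^(3/2))
J(g) = 9 + 20*I*g*√5 (J(g) = 9 - g*4*(-5)^(3/2) = 9 - g*4*(-5*I*√5) = 9 - g*(-20*I*√5) = 9 - (-20)*I*g*√5 = 9 + 20*I*g*√5)
1769 + J(((0*1)*l(6))*3) = 1769 + (9 + 20*I*(((0*1)*(6*(1 + 6)))*3)*√5) = 1769 + (9 + 20*I*((0*(6*7))*3)*√5) = 1769 + (9 + 20*I*((0*42)*3)*√5) = 1769 + (9 + 20*I*(0*3)*√5) = 1769 + (9 + 20*I*0*√5) = 1769 + (9 + 0) = 1769 + 9 = 1778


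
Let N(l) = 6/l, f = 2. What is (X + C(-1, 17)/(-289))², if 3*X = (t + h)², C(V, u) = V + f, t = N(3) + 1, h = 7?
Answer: 835036609/751689 ≈ 1110.9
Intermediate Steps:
t = 3 (t = 6/3 + 1 = 6*(⅓) + 1 = 2 + 1 = 3)
C(V, u) = 2 + V (C(V, u) = V + 2 = 2 + V)
X = 100/3 (X = (3 + 7)²/3 = (⅓)*10² = (⅓)*100 = 100/3 ≈ 33.333)
(X + C(-1, 17)/(-289))² = (100/3 + (2 - 1)/(-289))² = (100/3 + 1*(-1/289))² = (100/3 - 1/289)² = (28897/867)² = 835036609/751689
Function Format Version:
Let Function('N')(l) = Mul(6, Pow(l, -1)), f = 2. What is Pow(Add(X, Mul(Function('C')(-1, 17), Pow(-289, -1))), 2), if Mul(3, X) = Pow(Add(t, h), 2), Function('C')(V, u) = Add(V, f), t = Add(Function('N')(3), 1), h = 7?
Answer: Rational(835036609, 751689) ≈ 1110.9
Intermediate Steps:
t = 3 (t = Add(Mul(6, Pow(3, -1)), 1) = Add(Mul(6, Rational(1, 3)), 1) = Add(2, 1) = 3)
Function('C')(V, u) = Add(2, V) (Function('C')(V, u) = Add(V, 2) = Add(2, V))
X = Rational(100, 3) (X = Mul(Rational(1, 3), Pow(Add(3, 7), 2)) = Mul(Rational(1, 3), Pow(10, 2)) = Mul(Rational(1, 3), 100) = Rational(100, 3) ≈ 33.333)
Pow(Add(X, Mul(Function('C')(-1, 17), Pow(-289, -1))), 2) = Pow(Add(Rational(100, 3), Mul(Add(2, -1), Pow(-289, -1))), 2) = Pow(Add(Rational(100, 3), Mul(1, Rational(-1, 289))), 2) = Pow(Add(Rational(100, 3), Rational(-1, 289)), 2) = Pow(Rational(28897, 867), 2) = Rational(835036609, 751689)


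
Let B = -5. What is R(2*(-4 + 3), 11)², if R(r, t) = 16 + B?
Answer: 121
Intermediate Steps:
R(r, t) = 11 (R(r, t) = 16 - 5 = 11)
R(2*(-4 + 3), 11)² = 11² = 121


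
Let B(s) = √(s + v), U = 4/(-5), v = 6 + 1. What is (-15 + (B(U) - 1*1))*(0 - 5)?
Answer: 80 - √155 ≈ 67.550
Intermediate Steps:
v = 7
U = -⅘ (U = 4*(-⅕) = -⅘ ≈ -0.80000)
B(s) = √(7 + s) (B(s) = √(s + 7) = √(7 + s))
(-15 + (B(U) - 1*1))*(0 - 5) = (-15 + (√(7 - ⅘) - 1*1))*(0 - 5) = (-15 + (√(31/5) - 1))*(-5) = (-15 + (√155/5 - 1))*(-5) = (-15 + (-1 + √155/5))*(-5) = (-16 + √155/5)*(-5) = 80 - √155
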